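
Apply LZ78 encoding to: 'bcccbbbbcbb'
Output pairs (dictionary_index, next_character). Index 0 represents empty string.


LZ78 encoding steps:
Dictionary: {0: ''}
Step 1: w='' (idx 0), next='b' -> output (0, 'b'), add 'b' as idx 1
Step 2: w='' (idx 0), next='c' -> output (0, 'c'), add 'c' as idx 2
Step 3: w='c' (idx 2), next='c' -> output (2, 'c'), add 'cc' as idx 3
Step 4: w='b' (idx 1), next='b' -> output (1, 'b'), add 'bb' as idx 4
Step 5: w='bb' (idx 4), next='c' -> output (4, 'c'), add 'bbc' as idx 5
Step 6: w='bb' (idx 4), end of input -> output (4, '')


Encoded: [(0, 'b'), (0, 'c'), (2, 'c'), (1, 'b'), (4, 'c'), (4, '')]


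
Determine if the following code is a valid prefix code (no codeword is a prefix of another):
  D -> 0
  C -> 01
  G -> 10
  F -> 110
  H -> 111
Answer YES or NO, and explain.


Checking each pair (does one codeword prefix another?):
  D='0' vs C='01': prefix -- VIOLATION

NO -- this is NOT a valid prefix code. D (0) is a prefix of C (01).


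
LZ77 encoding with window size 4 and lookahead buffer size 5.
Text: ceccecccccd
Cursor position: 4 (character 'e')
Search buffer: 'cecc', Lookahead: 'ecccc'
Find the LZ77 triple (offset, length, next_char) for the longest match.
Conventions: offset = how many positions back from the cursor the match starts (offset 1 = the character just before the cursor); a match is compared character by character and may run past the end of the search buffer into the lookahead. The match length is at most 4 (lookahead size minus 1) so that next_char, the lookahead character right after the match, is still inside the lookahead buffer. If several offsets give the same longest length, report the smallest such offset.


Try each offset into the search buffer:
  offset=1 (pos 3, char 'c'): match length 0
  offset=2 (pos 2, char 'c'): match length 0
  offset=3 (pos 1, char 'e'): match length 3
  offset=4 (pos 0, char 'c'): match length 0
Longest match has length 3 at offset 3.
next_char = character at position 4 + 3 = 7 -> 'c'

Best match: offset=3, length=3 (matching 'ecc' starting at position 1)
LZ77 triple: (3, 3, 'c')


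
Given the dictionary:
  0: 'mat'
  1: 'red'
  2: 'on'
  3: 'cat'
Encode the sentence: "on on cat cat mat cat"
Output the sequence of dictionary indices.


Look up each word in the dictionary:
  'on' -> 2
  'on' -> 2
  'cat' -> 3
  'cat' -> 3
  'mat' -> 0
  'cat' -> 3

Encoded: [2, 2, 3, 3, 0, 3]


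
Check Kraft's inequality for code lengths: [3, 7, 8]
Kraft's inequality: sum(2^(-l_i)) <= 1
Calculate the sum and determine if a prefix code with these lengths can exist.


Sum = 2^(-3) + 2^(-7) + 2^(-8)
    = 0.125 + 0.0078125 + 0.00390625
    = 35/256 = 0.13671875
Since 0.13671875 <= 1, Kraft's inequality IS satisfied.
A prefix code with these lengths CAN exist.

Kraft sum = 0.13671875. Satisfied.


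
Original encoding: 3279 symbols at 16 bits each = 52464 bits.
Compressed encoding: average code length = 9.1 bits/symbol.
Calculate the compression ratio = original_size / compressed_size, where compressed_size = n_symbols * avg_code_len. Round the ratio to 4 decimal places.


original_size = n_symbols * orig_bits = 3279 * 16 = 52464 bits
compressed_size = n_symbols * avg_code_len = 3279 * 9.1 = 29838.9 bits
ratio = original_size / compressed_size = 52464 / 29838.9 = 1.7582

Compression ratio = 1.7582


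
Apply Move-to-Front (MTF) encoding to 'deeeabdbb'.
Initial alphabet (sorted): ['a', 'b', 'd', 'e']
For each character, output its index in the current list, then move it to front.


MTF encoding:
'd': index 2 in ['a', 'b', 'd', 'e'] -> ['d', 'a', 'b', 'e']
'e': index 3 in ['d', 'a', 'b', 'e'] -> ['e', 'd', 'a', 'b']
'e': index 0 in ['e', 'd', 'a', 'b'] -> ['e', 'd', 'a', 'b']
'e': index 0 in ['e', 'd', 'a', 'b'] -> ['e', 'd', 'a', 'b']
'a': index 2 in ['e', 'd', 'a', 'b'] -> ['a', 'e', 'd', 'b']
'b': index 3 in ['a', 'e', 'd', 'b'] -> ['b', 'a', 'e', 'd']
'd': index 3 in ['b', 'a', 'e', 'd'] -> ['d', 'b', 'a', 'e']
'b': index 1 in ['d', 'b', 'a', 'e'] -> ['b', 'd', 'a', 'e']
'b': index 0 in ['b', 'd', 'a', 'e'] -> ['b', 'd', 'a', 'e']


Output: [2, 3, 0, 0, 2, 3, 3, 1, 0]


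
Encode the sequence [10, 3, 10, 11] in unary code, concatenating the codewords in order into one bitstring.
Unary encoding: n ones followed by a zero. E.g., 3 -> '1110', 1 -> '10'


Encode each number as n ones followed by a terminating 0:
  10 -> 11111111110 (11 bits)
  3 -> 1110 (4 bits)
  10 -> 11111111110 (11 bits)
  11 -> 111111111110 (12 bits)
Total length = 11 + 4 + 11 + 12 = 38 bits.

Unary([10, 3, 10, 11]) = 11111111110111011111111110111111111110 (38 bits)


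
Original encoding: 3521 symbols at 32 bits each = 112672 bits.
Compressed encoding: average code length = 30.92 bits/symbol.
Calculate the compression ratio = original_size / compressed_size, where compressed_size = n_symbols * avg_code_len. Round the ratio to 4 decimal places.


original_size = n_symbols * orig_bits = 3521 * 32 = 112672 bits
compressed_size = n_symbols * avg_code_len = 3521 * 30.92 = 108869.32 bits
ratio = original_size / compressed_size = 112672 / 108869.32 = 1.0349

Compression ratio = 1.0349


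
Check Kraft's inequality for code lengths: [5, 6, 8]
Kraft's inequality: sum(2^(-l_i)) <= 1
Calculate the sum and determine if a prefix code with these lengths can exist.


Sum = 2^(-5) + 2^(-6) + 2^(-8)
    = 0.03125 + 0.015625 + 0.00390625
    = 13/256 = 0.05078125
Since 0.05078125 <= 1, Kraft's inequality IS satisfied.
A prefix code with these lengths CAN exist.

Kraft sum = 0.05078125. Satisfied.


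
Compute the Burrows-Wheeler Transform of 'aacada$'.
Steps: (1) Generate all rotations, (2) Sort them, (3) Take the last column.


Rotations (sorted):
  0: $aacada -> last char: a
  1: a$aacad -> last char: d
  2: aacada$ -> last char: $
  3: acada$a -> last char: a
  4: ada$aac -> last char: c
  5: cada$aa -> last char: a
  6: da$aaca -> last char: a


BWT = ad$acaa


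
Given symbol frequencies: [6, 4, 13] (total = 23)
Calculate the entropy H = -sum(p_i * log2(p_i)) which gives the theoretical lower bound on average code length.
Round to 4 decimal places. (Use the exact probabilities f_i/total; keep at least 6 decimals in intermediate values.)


Per-symbol terms -p_i * log2(p_i) with p_i = f_i/23:
  p = 6/23 = 0.260870: log2(p) = -1.938599, -p*log2(p) = 0.505722
  p = 4/23 = 0.173913: log2(p) = -2.523562, -p*log2(p) = 0.438880
  p = 13/23 = 0.565217: log2(p) = -0.823122, -p*log2(p) = 0.465243
H = 0.505722 + 0.438880 + 0.465243 = 1.409845

H = 1.4098 bits/symbol


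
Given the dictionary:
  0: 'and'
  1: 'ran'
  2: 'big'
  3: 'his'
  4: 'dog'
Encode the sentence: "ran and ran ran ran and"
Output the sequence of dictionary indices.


Look up each word in the dictionary:
  'ran' -> 1
  'and' -> 0
  'ran' -> 1
  'ran' -> 1
  'ran' -> 1
  'and' -> 0

Encoded: [1, 0, 1, 1, 1, 0]


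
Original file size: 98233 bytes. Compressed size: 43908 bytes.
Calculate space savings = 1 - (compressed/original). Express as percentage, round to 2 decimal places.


ratio = compressed/original = 43908/98233 = 0.446978
savings = 1 - ratio = 1 - 0.446978 = 0.553022
as a percentage: 0.553022 * 100 = 55.3%

Space savings = 1 - 43908/98233 = 55.3%


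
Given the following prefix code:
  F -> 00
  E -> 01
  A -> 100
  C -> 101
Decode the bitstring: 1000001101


Decoding step by step:
Bits 100 -> A
Bits 00 -> F
Bits 01 -> E
Bits 101 -> C


Decoded message: AFEC


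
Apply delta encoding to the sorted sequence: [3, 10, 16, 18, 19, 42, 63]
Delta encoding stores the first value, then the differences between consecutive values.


First value: 3
Deltas:
  10 - 3 = 7
  16 - 10 = 6
  18 - 16 = 2
  19 - 18 = 1
  42 - 19 = 23
  63 - 42 = 21


Delta encoded: [3, 7, 6, 2, 1, 23, 21]


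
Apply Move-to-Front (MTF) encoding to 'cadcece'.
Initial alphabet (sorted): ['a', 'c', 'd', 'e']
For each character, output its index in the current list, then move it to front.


MTF encoding:
'c': index 1 in ['a', 'c', 'd', 'e'] -> ['c', 'a', 'd', 'e']
'a': index 1 in ['c', 'a', 'd', 'e'] -> ['a', 'c', 'd', 'e']
'd': index 2 in ['a', 'c', 'd', 'e'] -> ['d', 'a', 'c', 'e']
'c': index 2 in ['d', 'a', 'c', 'e'] -> ['c', 'd', 'a', 'e']
'e': index 3 in ['c', 'd', 'a', 'e'] -> ['e', 'c', 'd', 'a']
'c': index 1 in ['e', 'c', 'd', 'a'] -> ['c', 'e', 'd', 'a']
'e': index 1 in ['c', 'e', 'd', 'a'] -> ['e', 'c', 'd', 'a']


Output: [1, 1, 2, 2, 3, 1, 1]


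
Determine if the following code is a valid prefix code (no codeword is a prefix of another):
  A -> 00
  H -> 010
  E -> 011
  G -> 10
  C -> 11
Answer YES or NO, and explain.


Checking each pair (does one codeword prefix another?):
  A='00' vs H='010': no prefix
  A='00' vs E='011': no prefix
  A='00' vs G='10': no prefix
  A='00' vs C='11': no prefix
  H='010' vs A='00': no prefix
  H='010' vs E='011': no prefix
  H='010' vs G='10': no prefix
  H='010' vs C='11': no prefix
  E='011' vs A='00': no prefix
  E='011' vs H='010': no prefix
  E='011' vs G='10': no prefix
  E='011' vs C='11': no prefix
  G='10' vs A='00': no prefix
  G='10' vs H='010': no prefix
  G='10' vs E='011': no prefix
  G='10' vs C='11': no prefix
  C='11' vs A='00': no prefix
  C='11' vs H='010': no prefix
  C='11' vs E='011': no prefix
  C='11' vs G='10': no prefix
No violation found over all pairs.

YES -- this is a valid prefix code. No codeword is a prefix of any other codeword.


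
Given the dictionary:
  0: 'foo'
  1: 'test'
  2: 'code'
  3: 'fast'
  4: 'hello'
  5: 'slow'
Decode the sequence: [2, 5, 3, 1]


Look up each index in the dictionary:
  2 -> 'code'
  5 -> 'slow'
  3 -> 'fast'
  1 -> 'test'

Decoded: "code slow fast test"


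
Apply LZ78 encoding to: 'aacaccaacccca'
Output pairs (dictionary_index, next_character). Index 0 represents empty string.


LZ78 encoding steps:
Dictionary: {0: ''}
Step 1: w='' (idx 0), next='a' -> output (0, 'a'), add 'a' as idx 1
Step 2: w='a' (idx 1), next='c' -> output (1, 'c'), add 'ac' as idx 2
Step 3: w='ac' (idx 2), next='c' -> output (2, 'c'), add 'acc' as idx 3
Step 4: w='a' (idx 1), next='a' -> output (1, 'a'), add 'aa' as idx 4
Step 5: w='' (idx 0), next='c' -> output (0, 'c'), add 'c' as idx 5
Step 6: w='c' (idx 5), next='c' -> output (5, 'c'), add 'cc' as idx 6
Step 7: w='c' (idx 5), next='a' -> output (5, 'a'), add 'ca' as idx 7


Encoded: [(0, 'a'), (1, 'c'), (2, 'c'), (1, 'a'), (0, 'c'), (5, 'c'), (5, 'a')]


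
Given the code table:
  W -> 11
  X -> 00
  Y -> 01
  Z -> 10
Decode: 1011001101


Decoding:
10 -> Z
11 -> W
00 -> X
11 -> W
01 -> Y


Result: ZWXWY


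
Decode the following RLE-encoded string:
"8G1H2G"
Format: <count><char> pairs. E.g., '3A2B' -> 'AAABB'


Expanding each <count><char> pair:
  8G -> 'GGGGGGGG'
  1H -> 'H'
  2G -> 'GG'

Decoded = GGGGGGGGHGG


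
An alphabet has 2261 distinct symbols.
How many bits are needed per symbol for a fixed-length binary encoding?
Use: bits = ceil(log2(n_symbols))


log2(2261) = 11.1427
Bracket: 2^11 = 2048 < 2261 <= 2^12 = 4096
So ceil(log2(2261)) = 12

bits = ceil(log2(2261)) = ceil(11.1427) = 12 bits


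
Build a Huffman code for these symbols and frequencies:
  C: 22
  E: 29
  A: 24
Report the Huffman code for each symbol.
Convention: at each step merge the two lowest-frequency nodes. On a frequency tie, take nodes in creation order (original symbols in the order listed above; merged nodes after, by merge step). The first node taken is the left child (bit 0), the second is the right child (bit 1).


Huffman tree construction:
Step 1: Merge C(22) + A(24) = 46
Step 2: Merge E(29) + (C+A)(46) = 75
Read each symbol's code off the tree from the root (left child = 0, right child = 1).

Codes:
  C: 10 (length 2)
  E: 0 (length 1)
  A: 11 (length 2)
Average code length: 121/75 = 1.6133 bits/symbol


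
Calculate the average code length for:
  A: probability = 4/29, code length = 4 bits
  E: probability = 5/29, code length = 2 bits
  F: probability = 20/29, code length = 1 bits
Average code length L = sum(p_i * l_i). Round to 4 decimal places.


Weighted contributions p_i * l_i:
  A: (4/29) * 4 = 16/29
  E: (5/29) * 2 = 10/29
  F: (20/29) * 1 = 20/29
Sum = (16 + 10 + 20)/29 = 46/29

L = 46/29 = 1.5862 bits/symbol


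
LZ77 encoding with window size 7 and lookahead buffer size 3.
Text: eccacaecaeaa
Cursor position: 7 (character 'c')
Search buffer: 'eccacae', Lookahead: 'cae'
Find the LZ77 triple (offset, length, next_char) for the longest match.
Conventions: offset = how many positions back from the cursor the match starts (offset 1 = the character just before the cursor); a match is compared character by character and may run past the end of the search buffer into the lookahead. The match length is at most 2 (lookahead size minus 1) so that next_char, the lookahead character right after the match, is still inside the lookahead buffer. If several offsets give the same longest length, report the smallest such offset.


Try each offset into the search buffer:
  offset=1 (pos 6, char 'e'): match length 0
  offset=2 (pos 5, char 'a'): match length 0
  offset=3 (pos 4, char 'c'): match length 2
  offset=4 (pos 3, char 'a'): match length 0
  offset=5 (pos 2, char 'c'): match length 2
  offset=6 (pos 1, char 'c'): match length 1
  offset=7 (pos 0, char 'e'): match length 0
Longest match has length 2, found at offsets 3, 5; take the smallest, offset 3.
next_char = character at position 7 + 2 = 9 -> 'e'

Best match: offset=3, length=2 (matching 'ca' starting at position 4)
LZ77 triple: (3, 2, 'e')


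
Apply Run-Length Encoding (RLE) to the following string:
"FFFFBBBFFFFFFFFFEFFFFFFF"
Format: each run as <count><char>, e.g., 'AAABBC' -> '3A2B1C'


Scanning runs left to right:
  i=0: run of 'F' x 4 -> '4F'
  i=4: run of 'B' x 3 -> '3B'
  i=7: run of 'F' x 9 -> '9F'
  i=16: run of 'E' x 1 -> '1E'
  i=17: run of 'F' x 7 -> '7F'

RLE = 4F3B9F1E7F


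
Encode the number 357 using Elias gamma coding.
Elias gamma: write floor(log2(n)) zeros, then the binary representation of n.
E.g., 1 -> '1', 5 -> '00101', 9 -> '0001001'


num_bits = floor(log2(357)) + 1 = 9
leading_zeros = num_bits - 1 = 8
binary(357) = 101100101

Elias gamma(357) = '00000000' + '101100101' = 00000000101100101 (17 bits)


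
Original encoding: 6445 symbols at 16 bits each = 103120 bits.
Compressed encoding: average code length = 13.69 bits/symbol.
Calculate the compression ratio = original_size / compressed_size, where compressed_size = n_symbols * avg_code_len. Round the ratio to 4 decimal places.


original_size = n_symbols * orig_bits = 6445 * 16 = 103120 bits
compressed_size = n_symbols * avg_code_len = 6445 * 13.69 = 88232.05 bits
ratio = original_size / compressed_size = 103120 / 88232.05 = 1.1687

Compression ratio = 1.1687


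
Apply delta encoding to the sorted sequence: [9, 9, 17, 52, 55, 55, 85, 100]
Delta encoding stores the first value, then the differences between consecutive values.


First value: 9
Deltas:
  9 - 9 = 0
  17 - 9 = 8
  52 - 17 = 35
  55 - 52 = 3
  55 - 55 = 0
  85 - 55 = 30
  100 - 85 = 15


Delta encoded: [9, 0, 8, 35, 3, 0, 30, 15]


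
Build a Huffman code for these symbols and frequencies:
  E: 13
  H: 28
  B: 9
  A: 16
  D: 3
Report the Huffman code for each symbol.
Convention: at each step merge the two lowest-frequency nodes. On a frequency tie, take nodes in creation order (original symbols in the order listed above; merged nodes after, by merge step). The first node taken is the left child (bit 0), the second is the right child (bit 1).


Huffman tree construction:
Step 1: Merge D(3) + B(9) = 12
Step 2: Merge (D+B)(12) + E(13) = 25
Step 3: Merge A(16) + ((D+B)+E)(25) = 41
Step 4: Merge H(28) + (A+((D+B)+E))(41) = 69
Read each symbol's code off the tree from the root (left child = 0, right child = 1).

Codes:
  E: 111 (length 3)
  H: 0 (length 1)
  B: 1101 (length 4)
  A: 10 (length 2)
  D: 1100 (length 4)
Average code length: 147/69 = 2.1304 bits/symbol


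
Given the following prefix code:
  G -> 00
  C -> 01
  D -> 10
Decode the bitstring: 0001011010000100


Decoding step by step:
Bits 00 -> G
Bits 01 -> C
Bits 01 -> C
Bits 10 -> D
Bits 10 -> D
Bits 00 -> G
Bits 01 -> C
Bits 00 -> G


Decoded message: GCCDDGCG


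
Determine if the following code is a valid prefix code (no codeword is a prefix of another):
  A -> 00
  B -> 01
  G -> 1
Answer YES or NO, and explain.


Checking each pair (does one codeword prefix another?):
  A='00' vs B='01': no prefix
  A='00' vs G='1': no prefix
  B='01' vs A='00': no prefix
  B='01' vs G='1': no prefix
  G='1' vs A='00': no prefix
  G='1' vs B='01': no prefix
No violation found over all pairs.

YES -- this is a valid prefix code. No codeword is a prefix of any other codeword.


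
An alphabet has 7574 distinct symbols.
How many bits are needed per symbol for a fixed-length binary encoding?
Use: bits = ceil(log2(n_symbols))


log2(7574) = 12.8868
Bracket: 2^12 = 4096 < 7574 <= 2^13 = 8192
So ceil(log2(7574)) = 13

bits = ceil(log2(7574)) = ceil(12.8868) = 13 bits


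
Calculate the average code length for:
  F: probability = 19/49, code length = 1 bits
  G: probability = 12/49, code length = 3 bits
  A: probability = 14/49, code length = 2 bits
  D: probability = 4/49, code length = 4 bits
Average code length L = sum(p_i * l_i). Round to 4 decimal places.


Weighted contributions p_i * l_i:
  F: (19/49) * 1 = 19/49
  G: (12/49) * 3 = 36/49
  A: (14/49) * 2 = 28/49
  D: (4/49) * 4 = 16/49
Sum = (19 + 36 + 28 + 16)/49 = 99/49

L = 99/49 = 2.0204 bits/symbol


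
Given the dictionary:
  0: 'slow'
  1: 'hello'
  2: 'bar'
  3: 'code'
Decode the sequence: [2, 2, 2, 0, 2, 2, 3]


Look up each index in the dictionary:
  2 -> 'bar'
  2 -> 'bar'
  2 -> 'bar'
  0 -> 'slow'
  2 -> 'bar'
  2 -> 'bar'
  3 -> 'code'

Decoded: "bar bar bar slow bar bar code"


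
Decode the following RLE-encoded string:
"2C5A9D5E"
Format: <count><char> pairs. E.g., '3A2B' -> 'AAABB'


Expanding each <count><char> pair:
  2C -> 'CC'
  5A -> 'AAAAA'
  9D -> 'DDDDDDDDD'
  5E -> 'EEEEE'

Decoded = CCAAAAADDDDDDDDDEEEEE


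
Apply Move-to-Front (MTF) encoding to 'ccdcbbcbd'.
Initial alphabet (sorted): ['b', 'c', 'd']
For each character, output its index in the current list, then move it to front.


MTF encoding:
'c': index 1 in ['b', 'c', 'd'] -> ['c', 'b', 'd']
'c': index 0 in ['c', 'b', 'd'] -> ['c', 'b', 'd']
'd': index 2 in ['c', 'b', 'd'] -> ['d', 'c', 'b']
'c': index 1 in ['d', 'c', 'b'] -> ['c', 'd', 'b']
'b': index 2 in ['c', 'd', 'b'] -> ['b', 'c', 'd']
'b': index 0 in ['b', 'c', 'd'] -> ['b', 'c', 'd']
'c': index 1 in ['b', 'c', 'd'] -> ['c', 'b', 'd']
'b': index 1 in ['c', 'b', 'd'] -> ['b', 'c', 'd']
'd': index 2 in ['b', 'c', 'd'] -> ['d', 'b', 'c']


Output: [1, 0, 2, 1, 2, 0, 1, 1, 2]


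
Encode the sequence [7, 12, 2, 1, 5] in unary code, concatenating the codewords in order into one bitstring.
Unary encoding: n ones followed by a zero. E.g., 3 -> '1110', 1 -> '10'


Encode each number as n ones followed by a terminating 0:
  7 -> 11111110 (8 bits)
  12 -> 1111111111110 (13 bits)
  2 -> 110 (3 bits)
  1 -> 10 (2 bits)
  5 -> 111110 (6 bits)
Total length = 8 + 13 + 3 + 2 + 6 = 32 bits.

Unary([7, 12, 2, 1, 5]) = 11111110111111111111011010111110 (32 bits)


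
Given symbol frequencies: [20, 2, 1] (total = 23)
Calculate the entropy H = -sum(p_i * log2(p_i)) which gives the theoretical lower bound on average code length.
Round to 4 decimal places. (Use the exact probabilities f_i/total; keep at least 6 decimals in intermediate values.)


Per-symbol terms -p_i * log2(p_i) with p_i = f_i/23:
  p = 20/23 = 0.869565: log2(p) = -0.201634, -p*log2(p) = 0.175334
  p = 2/23 = 0.086957: log2(p) = -3.523562, -p*log2(p) = 0.306397
  p = 1/23 = 0.043478: log2(p) = -4.523562, -p*log2(p) = 0.196677
H = 0.175334 + 0.306397 + 0.196677 = 0.678408

H = 0.6784 bits/symbol


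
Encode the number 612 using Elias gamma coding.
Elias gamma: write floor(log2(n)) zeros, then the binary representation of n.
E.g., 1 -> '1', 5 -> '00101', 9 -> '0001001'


num_bits = floor(log2(612)) + 1 = 10
leading_zeros = num_bits - 1 = 9
binary(612) = 1001100100

Elias gamma(612) = '000000000' + '1001100100' = 0000000001001100100 (19 bits)


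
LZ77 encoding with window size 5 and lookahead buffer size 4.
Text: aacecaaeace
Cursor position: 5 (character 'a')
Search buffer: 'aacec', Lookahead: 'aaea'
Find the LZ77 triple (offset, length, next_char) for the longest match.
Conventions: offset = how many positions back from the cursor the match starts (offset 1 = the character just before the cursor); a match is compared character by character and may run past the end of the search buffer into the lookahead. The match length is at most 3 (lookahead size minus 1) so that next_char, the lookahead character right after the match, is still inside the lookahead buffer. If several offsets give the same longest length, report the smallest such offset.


Try each offset into the search buffer:
  offset=1 (pos 4, char 'c'): match length 0
  offset=2 (pos 3, char 'e'): match length 0
  offset=3 (pos 2, char 'c'): match length 0
  offset=4 (pos 1, char 'a'): match length 1
  offset=5 (pos 0, char 'a'): match length 2
Longest match has length 2 at offset 5.
next_char = character at position 5 + 2 = 7 -> 'e'

Best match: offset=5, length=2 (matching 'aa' starting at position 0)
LZ77 triple: (5, 2, 'e')


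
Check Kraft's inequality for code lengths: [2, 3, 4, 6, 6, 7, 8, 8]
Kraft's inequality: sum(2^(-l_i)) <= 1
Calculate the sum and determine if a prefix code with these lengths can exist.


Sum = 2^(-2) + 2^(-3) + 2^(-4) + 2^(-6) + 2^(-6) + 2^(-7) + 2^(-8) + 2^(-8)
    = 0.25 + 0.125 + 0.0625 + 0.015625 + 0.015625 + 0.0078125 + 0.00390625 + 0.00390625
    = 124/256 = 0.484375
Since 0.484375 <= 1, Kraft's inequality IS satisfied.
A prefix code with these lengths CAN exist.

Kraft sum = 0.484375. Satisfied.


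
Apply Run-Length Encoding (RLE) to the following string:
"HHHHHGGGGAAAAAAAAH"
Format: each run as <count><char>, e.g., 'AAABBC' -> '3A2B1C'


Scanning runs left to right:
  i=0: run of 'H' x 5 -> '5H'
  i=5: run of 'G' x 4 -> '4G'
  i=9: run of 'A' x 8 -> '8A'
  i=17: run of 'H' x 1 -> '1H'

RLE = 5H4G8A1H


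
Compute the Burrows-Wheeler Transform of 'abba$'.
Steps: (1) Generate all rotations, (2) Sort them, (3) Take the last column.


Rotations (sorted):
  0: $abba -> last char: a
  1: a$abb -> last char: b
  2: abba$ -> last char: $
  3: ba$ab -> last char: b
  4: bba$a -> last char: a


BWT = ab$ba


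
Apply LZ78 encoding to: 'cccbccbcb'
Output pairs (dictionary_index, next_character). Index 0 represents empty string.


LZ78 encoding steps:
Dictionary: {0: ''}
Step 1: w='' (idx 0), next='c' -> output (0, 'c'), add 'c' as idx 1
Step 2: w='c' (idx 1), next='c' -> output (1, 'c'), add 'cc' as idx 2
Step 3: w='' (idx 0), next='b' -> output (0, 'b'), add 'b' as idx 3
Step 4: w='cc' (idx 2), next='b' -> output (2, 'b'), add 'ccb' as idx 4
Step 5: w='c' (idx 1), next='b' -> output (1, 'b'), add 'cb' as idx 5


Encoded: [(0, 'c'), (1, 'c'), (0, 'b'), (2, 'b'), (1, 'b')]


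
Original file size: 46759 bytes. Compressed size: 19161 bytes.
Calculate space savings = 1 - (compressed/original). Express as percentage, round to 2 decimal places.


ratio = compressed/original = 19161/46759 = 0.409782
savings = 1 - ratio = 1 - 0.409782 = 0.590218
as a percentage: 0.590218 * 100 = 59.02%

Space savings = 1 - 19161/46759 = 59.02%


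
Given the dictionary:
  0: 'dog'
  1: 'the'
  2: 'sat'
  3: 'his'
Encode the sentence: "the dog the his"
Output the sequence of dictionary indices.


Look up each word in the dictionary:
  'the' -> 1
  'dog' -> 0
  'the' -> 1
  'his' -> 3

Encoded: [1, 0, 1, 3]


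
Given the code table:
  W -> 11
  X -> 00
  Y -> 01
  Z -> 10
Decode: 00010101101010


Decoding:
00 -> X
01 -> Y
01 -> Y
01 -> Y
10 -> Z
10 -> Z
10 -> Z


Result: XYYYZZZ


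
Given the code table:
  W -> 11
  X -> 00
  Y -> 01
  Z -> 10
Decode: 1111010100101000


Decoding:
11 -> W
11 -> W
01 -> Y
01 -> Y
00 -> X
10 -> Z
10 -> Z
00 -> X


Result: WWYYXZZX


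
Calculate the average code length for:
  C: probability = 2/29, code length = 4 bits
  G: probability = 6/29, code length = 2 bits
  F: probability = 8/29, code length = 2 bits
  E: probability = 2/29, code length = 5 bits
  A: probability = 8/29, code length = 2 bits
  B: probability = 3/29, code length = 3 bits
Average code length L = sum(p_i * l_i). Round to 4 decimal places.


Weighted contributions p_i * l_i:
  C: (2/29) * 4 = 8/29
  G: (6/29) * 2 = 12/29
  F: (8/29) * 2 = 16/29
  E: (2/29) * 5 = 10/29
  A: (8/29) * 2 = 16/29
  B: (3/29) * 3 = 9/29
Sum = (8 + 12 + 16 + 10 + 16 + 9)/29 = 71/29

L = 71/29 = 2.4483 bits/symbol


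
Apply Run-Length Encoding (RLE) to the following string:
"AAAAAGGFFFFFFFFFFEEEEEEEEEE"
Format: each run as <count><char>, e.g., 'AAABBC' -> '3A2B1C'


Scanning runs left to right:
  i=0: run of 'A' x 5 -> '5A'
  i=5: run of 'G' x 2 -> '2G'
  i=7: run of 'F' x 10 -> '10F'
  i=17: run of 'E' x 10 -> '10E'

RLE = 5A2G10F10E


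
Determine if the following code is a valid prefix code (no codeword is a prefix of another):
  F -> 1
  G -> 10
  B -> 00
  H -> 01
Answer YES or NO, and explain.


Checking each pair (does one codeword prefix another?):
  F='1' vs G='10': prefix -- VIOLATION

NO -- this is NOT a valid prefix code. F (1) is a prefix of G (10).


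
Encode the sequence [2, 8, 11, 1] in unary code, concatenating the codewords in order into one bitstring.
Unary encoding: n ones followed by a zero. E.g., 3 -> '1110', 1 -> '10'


Encode each number as n ones followed by a terminating 0:
  2 -> 110 (3 bits)
  8 -> 111111110 (9 bits)
  11 -> 111111111110 (12 bits)
  1 -> 10 (2 bits)
Total length = 3 + 9 + 12 + 2 = 26 bits.

Unary([2, 8, 11, 1]) = 11011111111011111111111010 (26 bits)


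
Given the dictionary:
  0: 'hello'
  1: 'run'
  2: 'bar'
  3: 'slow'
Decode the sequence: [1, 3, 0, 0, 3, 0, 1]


Look up each index in the dictionary:
  1 -> 'run'
  3 -> 'slow'
  0 -> 'hello'
  0 -> 'hello'
  3 -> 'slow'
  0 -> 'hello'
  1 -> 'run'

Decoded: "run slow hello hello slow hello run"


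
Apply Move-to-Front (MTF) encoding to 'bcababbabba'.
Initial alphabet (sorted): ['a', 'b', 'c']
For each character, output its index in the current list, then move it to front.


MTF encoding:
'b': index 1 in ['a', 'b', 'c'] -> ['b', 'a', 'c']
'c': index 2 in ['b', 'a', 'c'] -> ['c', 'b', 'a']
'a': index 2 in ['c', 'b', 'a'] -> ['a', 'c', 'b']
'b': index 2 in ['a', 'c', 'b'] -> ['b', 'a', 'c']
'a': index 1 in ['b', 'a', 'c'] -> ['a', 'b', 'c']
'b': index 1 in ['a', 'b', 'c'] -> ['b', 'a', 'c']
'b': index 0 in ['b', 'a', 'c'] -> ['b', 'a', 'c']
'a': index 1 in ['b', 'a', 'c'] -> ['a', 'b', 'c']
'b': index 1 in ['a', 'b', 'c'] -> ['b', 'a', 'c']
'b': index 0 in ['b', 'a', 'c'] -> ['b', 'a', 'c']
'a': index 1 in ['b', 'a', 'c'] -> ['a', 'b', 'c']


Output: [1, 2, 2, 2, 1, 1, 0, 1, 1, 0, 1]


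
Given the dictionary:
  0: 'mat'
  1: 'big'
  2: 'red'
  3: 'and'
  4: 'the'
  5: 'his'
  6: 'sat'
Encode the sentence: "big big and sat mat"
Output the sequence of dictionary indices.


Look up each word in the dictionary:
  'big' -> 1
  'big' -> 1
  'and' -> 3
  'sat' -> 6
  'mat' -> 0

Encoded: [1, 1, 3, 6, 0]


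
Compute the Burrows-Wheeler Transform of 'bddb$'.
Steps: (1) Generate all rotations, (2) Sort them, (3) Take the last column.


Rotations (sorted):
  0: $bddb -> last char: b
  1: b$bdd -> last char: d
  2: bddb$ -> last char: $
  3: db$bd -> last char: d
  4: ddb$b -> last char: b


BWT = bd$db


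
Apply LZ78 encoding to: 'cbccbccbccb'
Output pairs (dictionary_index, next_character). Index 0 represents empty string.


LZ78 encoding steps:
Dictionary: {0: ''}
Step 1: w='' (idx 0), next='c' -> output (0, 'c'), add 'c' as idx 1
Step 2: w='' (idx 0), next='b' -> output (0, 'b'), add 'b' as idx 2
Step 3: w='c' (idx 1), next='c' -> output (1, 'c'), add 'cc' as idx 3
Step 4: w='b' (idx 2), next='c' -> output (2, 'c'), add 'bc' as idx 4
Step 5: w='c' (idx 1), next='b' -> output (1, 'b'), add 'cb' as idx 5
Step 6: w='cc' (idx 3), next='b' -> output (3, 'b'), add 'ccb' as idx 6


Encoded: [(0, 'c'), (0, 'b'), (1, 'c'), (2, 'c'), (1, 'b'), (3, 'b')]


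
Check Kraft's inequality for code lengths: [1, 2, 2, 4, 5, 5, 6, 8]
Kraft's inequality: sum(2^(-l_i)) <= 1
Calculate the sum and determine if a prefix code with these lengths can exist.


Sum = 2^(-1) + 2^(-2) + 2^(-2) + 2^(-4) + 2^(-5) + 2^(-5) + 2^(-6) + 2^(-8)
    = 0.5 + 0.25 + 0.25 + 0.0625 + 0.03125 + 0.03125 + 0.015625 + 0.00390625
    = 293/256 = 1.14453125
Since 1.14453125 > 1, Kraft's inequality is NOT satisfied.
A prefix code with these lengths CANNOT exist.

Kraft sum = 1.14453125. Not satisfied.


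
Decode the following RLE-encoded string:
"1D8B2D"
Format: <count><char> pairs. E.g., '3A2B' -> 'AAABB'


Expanding each <count><char> pair:
  1D -> 'D'
  8B -> 'BBBBBBBB'
  2D -> 'DD'

Decoded = DBBBBBBBBDD


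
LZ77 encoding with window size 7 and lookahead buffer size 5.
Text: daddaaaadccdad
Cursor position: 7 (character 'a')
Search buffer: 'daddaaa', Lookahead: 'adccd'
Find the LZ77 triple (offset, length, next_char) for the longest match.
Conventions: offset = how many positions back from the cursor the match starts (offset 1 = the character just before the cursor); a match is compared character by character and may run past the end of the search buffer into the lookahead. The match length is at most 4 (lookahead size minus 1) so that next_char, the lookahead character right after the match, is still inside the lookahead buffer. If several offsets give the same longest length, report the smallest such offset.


Try each offset into the search buffer:
  offset=1 (pos 6, char 'a'): match length 1
  offset=2 (pos 5, char 'a'): match length 1
  offset=3 (pos 4, char 'a'): match length 1
  offset=4 (pos 3, char 'd'): match length 0
  offset=5 (pos 2, char 'd'): match length 0
  offset=6 (pos 1, char 'a'): match length 2
  offset=7 (pos 0, char 'd'): match length 0
Longest match has length 2 at offset 6.
next_char = character at position 7 + 2 = 9 -> 'c'

Best match: offset=6, length=2 (matching 'ad' starting at position 1)
LZ77 triple: (6, 2, 'c')


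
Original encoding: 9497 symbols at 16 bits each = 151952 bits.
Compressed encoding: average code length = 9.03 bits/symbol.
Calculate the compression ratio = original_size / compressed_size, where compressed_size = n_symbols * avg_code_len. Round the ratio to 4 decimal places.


original_size = n_symbols * orig_bits = 9497 * 16 = 151952 bits
compressed_size = n_symbols * avg_code_len = 9497 * 9.03 = 85757.91 bits
ratio = original_size / compressed_size = 151952 / 85757.91 = 1.7719

Compression ratio = 1.7719


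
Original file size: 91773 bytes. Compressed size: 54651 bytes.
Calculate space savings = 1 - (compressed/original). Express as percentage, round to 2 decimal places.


ratio = compressed/original = 54651/91773 = 0.595502
savings = 1 - ratio = 1 - 0.595502 = 0.404498
as a percentage: 0.404498 * 100 = 40.45%

Space savings = 1 - 54651/91773 = 40.45%


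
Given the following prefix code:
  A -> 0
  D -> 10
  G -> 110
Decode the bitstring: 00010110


Decoding step by step:
Bits 0 -> A
Bits 0 -> A
Bits 0 -> A
Bits 10 -> D
Bits 110 -> G


Decoded message: AAADG


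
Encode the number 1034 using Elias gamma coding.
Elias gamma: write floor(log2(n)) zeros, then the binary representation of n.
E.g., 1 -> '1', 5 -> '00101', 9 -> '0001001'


num_bits = floor(log2(1034)) + 1 = 11
leading_zeros = num_bits - 1 = 10
binary(1034) = 10000001010

Elias gamma(1034) = '0000000000' + '10000001010' = 000000000010000001010 (21 bits)


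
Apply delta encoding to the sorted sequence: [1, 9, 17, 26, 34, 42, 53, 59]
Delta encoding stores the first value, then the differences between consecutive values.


First value: 1
Deltas:
  9 - 1 = 8
  17 - 9 = 8
  26 - 17 = 9
  34 - 26 = 8
  42 - 34 = 8
  53 - 42 = 11
  59 - 53 = 6


Delta encoded: [1, 8, 8, 9, 8, 8, 11, 6]


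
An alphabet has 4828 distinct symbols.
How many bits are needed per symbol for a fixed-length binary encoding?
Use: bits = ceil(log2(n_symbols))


log2(4828) = 12.2372
Bracket: 2^12 = 4096 < 4828 <= 2^13 = 8192
So ceil(log2(4828)) = 13

bits = ceil(log2(4828)) = ceil(12.2372) = 13 bits


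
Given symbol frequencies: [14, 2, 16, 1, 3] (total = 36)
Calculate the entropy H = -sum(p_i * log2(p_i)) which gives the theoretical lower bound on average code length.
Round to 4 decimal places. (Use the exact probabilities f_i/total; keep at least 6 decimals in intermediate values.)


Per-symbol terms -p_i * log2(p_i) with p_i = f_i/36:
  p = 14/36 = 0.388889: log2(p) = -1.362570, -p*log2(p) = 0.529888
  p = 2/36 = 0.055556: log2(p) = -4.169925, -p*log2(p) = 0.231663
  p = 16/36 = 0.444444: log2(p) = -1.169925, -p*log2(p) = 0.519967
  p = 1/36 = 0.027778: log2(p) = -5.169925, -p*log2(p) = 0.143609
  p = 3/36 = 0.083333: log2(p) = -3.584963, -p*log2(p) = 0.298747
H = 0.529888 + 0.231663 + 0.519967 + 0.143609 + 0.298747 = 1.723874

H = 1.7239 bits/symbol


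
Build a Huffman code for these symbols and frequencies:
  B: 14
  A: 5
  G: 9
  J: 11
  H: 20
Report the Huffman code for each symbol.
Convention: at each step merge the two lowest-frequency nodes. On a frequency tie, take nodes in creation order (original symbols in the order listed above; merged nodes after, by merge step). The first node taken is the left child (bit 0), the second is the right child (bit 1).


Huffman tree construction:
Step 1: Merge A(5) + G(9) = 14
Step 2: Merge J(11) + B(14) = 25
Step 3: Merge (A+G)(14) + H(20) = 34
Step 4: Merge (J+B)(25) + ((A+G)+H)(34) = 59
Read each symbol's code off the tree from the root (left child = 0, right child = 1).

Codes:
  B: 01 (length 2)
  A: 100 (length 3)
  G: 101 (length 3)
  J: 00 (length 2)
  H: 11 (length 2)
Average code length: 132/59 = 2.2373 bits/symbol


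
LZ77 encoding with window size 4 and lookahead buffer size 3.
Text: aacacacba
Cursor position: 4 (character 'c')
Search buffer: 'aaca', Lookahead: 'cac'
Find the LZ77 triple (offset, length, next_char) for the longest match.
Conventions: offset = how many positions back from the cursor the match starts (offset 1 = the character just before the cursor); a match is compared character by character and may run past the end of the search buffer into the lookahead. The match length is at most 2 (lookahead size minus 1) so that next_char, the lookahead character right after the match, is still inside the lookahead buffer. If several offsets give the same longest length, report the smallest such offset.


Try each offset into the search buffer:
  offset=1 (pos 3, char 'a'): match length 0
  offset=2 (pos 2, char 'c'): match length 2
  offset=3 (pos 1, char 'a'): match length 0
  offset=4 (pos 0, char 'a'): match length 0
Longest match has length 2 at offset 2.
next_char = character at position 4 + 2 = 6 -> 'c'

Best match: offset=2, length=2 (matching 'ca' starting at position 2)
LZ77 triple: (2, 2, 'c')


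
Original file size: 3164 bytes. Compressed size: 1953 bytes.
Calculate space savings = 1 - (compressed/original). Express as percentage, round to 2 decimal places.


ratio = compressed/original = 1953/3164 = 0.617257
savings = 1 - ratio = 1 - 0.617257 = 0.382743
as a percentage: 0.382743 * 100 = 38.27%

Space savings = 1 - 1953/3164 = 38.27%


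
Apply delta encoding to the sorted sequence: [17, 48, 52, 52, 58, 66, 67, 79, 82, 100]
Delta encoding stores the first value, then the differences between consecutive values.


First value: 17
Deltas:
  48 - 17 = 31
  52 - 48 = 4
  52 - 52 = 0
  58 - 52 = 6
  66 - 58 = 8
  67 - 66 = 1
  79 - 67 = 12
  82 - 79 = 3
  100 - 82 = 18


Delta encoded: [17, 31, 4, 0, 6, 8, 1, 12, 3, 18]


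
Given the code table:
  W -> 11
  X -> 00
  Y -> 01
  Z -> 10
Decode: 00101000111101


Decoding:
00 -> X
10 -> Z
10 -> Z
00 -> X
11 -> W
11 -> W
01 -> Y


Result: XZZXWWY


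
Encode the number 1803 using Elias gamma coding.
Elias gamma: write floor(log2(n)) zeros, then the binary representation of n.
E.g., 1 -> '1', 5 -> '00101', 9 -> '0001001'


num_bits = floor(log2(1803)) + 1 = 11
leading_zeros = num_bits - 1 = 10
binary(1803) = 11100001011

Elias gamma(1803) = '0000000000' + '11100001011' = 000000000011100001011 (21 bits)


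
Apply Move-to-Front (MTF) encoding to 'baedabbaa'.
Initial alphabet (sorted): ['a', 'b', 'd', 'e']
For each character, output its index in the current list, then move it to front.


MTF encoding:
'b': index 1 in ['a', 'b', 'd', 'e'] -> ['b', 'a', 'd', 'e']
'a': index 1 in ['b', 'a', 'd', 'e'] -> ['a', 'b', 'd', 'e']
'e': index 3 in ['a', 'b', 'd', 'e'] -> ['e', 'a', 'b', 'd']
'd': index 3 in ['e', 'a', 'b', 'd'] -> ['d', 'e', 'a', 'b']
'a': index 2 in ['d', 'e', 'a', 'b'] -> ['a', 'd', 'e', 'b']
'b': index 3 in ['a', 'd', 'e', 'b'] -> ['b', 'a', 'd', 'e']
'b': index 0 in ['b', 'a', 'd', 'e'] -> ['b', 'a', 'd', 'e']
'a': index 1 in ['b', 'a', 'd', 'e'] -> ['a', 'b', 'd', 'e']
'a': index 0 in ['a', 'b', 'd', 'e'] -> ['a', 'b', 'd', 'e']


Output: [1, 1, 3, 3, 2, 3, 0, 1, 0]


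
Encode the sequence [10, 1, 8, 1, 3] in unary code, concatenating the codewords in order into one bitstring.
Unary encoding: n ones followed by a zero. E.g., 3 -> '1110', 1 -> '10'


Encode each number as n ones followed by a terminating 0:
  10 -> 11111111110 (11 bits)
  1 -> 10 (2 bits)
  8 -> 111111110 (9 bits)
  1 -> 10 (2 bits)
  3 -> 1110 (4 bits)
Total length = 11 + 2 + 9 + 2 + 4 = 28 bits.

Unary([10, 1, 8, 1, 3]) = 1111111111010111111110101110 (28 bits)


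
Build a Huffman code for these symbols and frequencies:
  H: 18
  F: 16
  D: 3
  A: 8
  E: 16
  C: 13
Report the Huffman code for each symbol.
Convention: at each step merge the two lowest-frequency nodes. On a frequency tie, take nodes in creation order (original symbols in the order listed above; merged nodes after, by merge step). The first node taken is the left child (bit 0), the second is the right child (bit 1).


Huffman tree construction:
Step 1: Merge D(3) + A(8) = 11
Step 2: Merge (D+A)(11) + C(13) = 24
Step 3: Merge F(16) + E(16) = 32
Step 4: Merge H(18) + ((D+A)+C)(24) = 42
Step 5: Merge (F+E)(32) + (H+((D+A)+C))(42) = 74
Read each symbol's code off the tree from the root (left child = 0, right child = 1).

Codes:
  H: 10 (length 2)
  F: 00 (length 2)
  D: 1100 (length 4)
  A: 1101 (length 4)
  E: 01 (length 2)
  C: 111 (length 3)
Average code length: 183/74 = 2.4730 bits/symbol


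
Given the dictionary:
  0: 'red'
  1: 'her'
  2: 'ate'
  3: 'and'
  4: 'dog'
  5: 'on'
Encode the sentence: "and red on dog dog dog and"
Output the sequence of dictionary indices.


Look up each word in the dictionary:
  'and' -> 3
  'red' -> 0
  'on' -> 5
  'dog' -> 4
  'dog' -> 4
  'dog' -> 4
  'and' -> 3

Encoded: [3, 0, 5, 4, 4, 4, 3]


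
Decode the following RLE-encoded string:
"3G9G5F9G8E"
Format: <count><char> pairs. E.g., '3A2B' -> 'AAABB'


Expanding each <count><char> pair:
  3G -> 'GGG'
  9G -> 'GGGGGGGGG'
  5F -> 'FFFFF'
  9G -> 'GGGGGGGGG'
  8E -> 'EEEEEEEE'

Decoded = GGGGGGGGGGGGFFFFFGGGGGGGGGEEEEEEEE


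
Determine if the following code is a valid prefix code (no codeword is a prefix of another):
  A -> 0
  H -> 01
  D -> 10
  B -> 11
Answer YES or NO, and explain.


Checking each pair (does one codeword prefix another?):
  A='0' vs H='01': prefix -- VIOLATION

NO -- this is NOT a valid prefix code. A (0) is a prefix of H (01).


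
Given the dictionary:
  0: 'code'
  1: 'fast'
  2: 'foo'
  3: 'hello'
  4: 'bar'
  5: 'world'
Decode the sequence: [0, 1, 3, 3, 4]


Look up each index in the dictionary:
  0 -> 'code'
  1 -> 'fast'
  3 -> 'hello'
  3 -> 'hello'
  4 -> 'bar'

Decoded: "code fast hello hello bar"


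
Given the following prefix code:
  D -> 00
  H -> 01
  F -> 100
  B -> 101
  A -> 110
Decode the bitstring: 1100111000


Decoding step by step:
Bits 110 -> A
Bits 01 -> H
Bits 110 -> A
Bits 00 -> D


Decoded message: AHAD


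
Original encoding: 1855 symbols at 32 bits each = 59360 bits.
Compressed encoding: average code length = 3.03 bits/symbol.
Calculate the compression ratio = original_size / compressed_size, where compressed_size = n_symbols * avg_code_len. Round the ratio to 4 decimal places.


original_size = n_symbols * orig_bits = 1855 * 32 = 59360 bits
compressed_size = n_symbols * avg_code_len = 1855 * 3.03 = 5620.65 bits
ratio = original_size / compressed_size = 59360 / 5620.65 = 10.5611

Compression ratio = 10.5611
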